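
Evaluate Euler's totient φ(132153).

70560

First factor: 132153 = 3 * 7^2 * 29 * 31.
φ(3) = 3 − 1 = 2.
φ(7^2) = 7^2 − 7^1 = 49 − 7 = 42.
φ(29) = 29 − 1 = 28.
φ(31) = 31 − 1 = 30.
φ(132153) = 2 × 42 × 28 × 30 = 70560.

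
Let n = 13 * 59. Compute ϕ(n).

φ(13) = 13 − 1 = 12.
φ(59) = 59 − 1 = 58.
Multiply: 12 · 58 = 696.

696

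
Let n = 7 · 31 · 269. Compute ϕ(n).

φ(58373) = 58373 · (1 − 1/7) · (1 − 1/31) · (1 − 1/269)
       = 58373 · 48240/58373 = 48240.

48240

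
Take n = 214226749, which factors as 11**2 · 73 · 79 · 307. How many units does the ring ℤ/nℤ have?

189034560

φ(214226749) = 214226749 · (1 − 1/11) · (1 − 1/73) · (1 − 1/79) · (1 − 1/307)
       = 214226749 · 17184960/19475159 = 189034560.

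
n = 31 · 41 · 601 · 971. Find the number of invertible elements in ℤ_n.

698400000

φ(741718741) = 741718741 · (1 − 1/31) · (1 − 1/41) · (1 − 1/601) · (1 − 1/971)
       = 741718741 · 698400000/741718741 = 698400000.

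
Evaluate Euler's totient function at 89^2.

φ(89^2) = 89^2 − 89^1 = 7921 − 89 = 7832.

7832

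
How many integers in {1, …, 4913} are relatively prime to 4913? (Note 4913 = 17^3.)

4624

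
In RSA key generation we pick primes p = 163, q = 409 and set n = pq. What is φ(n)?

66096

φ(pq) = (p−1)(q−1) = 162 · 408 = 66096.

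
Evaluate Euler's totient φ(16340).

Prime factorization: 16340 = 2^2 × 5 × 19 × 43.
φ(2^2) = 2^1·(2−1) = 2·1 = 2.
φ(5) = 5 − 1 = 4.
φ(19) = 19 − 1 = 18.
φ(43) = 43 − 1 = 42.
Since φ is multiplicative, φ(16340) = 2 · 4 · 18 · 42 = 6048.

6048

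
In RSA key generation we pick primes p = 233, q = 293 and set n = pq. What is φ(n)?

67744

φ(n) = (p − 1)(q − 1) = (233−1)(293−1) = 232·292 = 67744.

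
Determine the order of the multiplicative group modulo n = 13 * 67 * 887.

701712

φ(13) = 13 − 1 = 12.
φ(67) = 67 − 1 = 66.
φ(887) = 887 − 1 = 886.
Since φ is multiplicative, φ(772577) = 12 · 66 · 886 = 701712.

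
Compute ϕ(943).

Factor 943: 943 = 23 * 41.
φ(943) = 943 · (1 − 1/23) · (1 − 1/41)
       = 943 · 880/943 = 880.

880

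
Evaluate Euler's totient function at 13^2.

φ(13^2) = 13^2 − 13^1 = 169 − 13 = 156.

156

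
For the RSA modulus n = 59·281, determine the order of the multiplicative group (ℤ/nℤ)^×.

16240

φ(59) = 59 − 1 = 58.
φ(281) = 281 − 1 = 280.
Since φ is multiplicative, φ(16579) = 58 · 280 = 16240.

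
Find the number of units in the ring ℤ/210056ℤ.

Prime factorization: 210056 = 2**3 · 7 · 11**2 · 31.
φ(210056) = 210056 · (1 − 1/2) · (1 − 1/7) · (1 − 1/11) · (1 − 1/31)
       = 210056 · 1800/4774 = 79200.

79200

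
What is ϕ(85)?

64

Prime factorization: 85 = 5 × 17.
φ(5) = 5 − 1 = 4.
φ(17) = 17 − 1 = 16.
φ(85) = 4 × 16 = 64.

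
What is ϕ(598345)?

406560

First factor: 598345 = 5 · 11^2 · 23 · 43.
φ(598345) = 598345 · (1 − 1/5) · (1 − 1/11) · (1 − 1/23) · (1 − 1/43)
       = 598345 · 36960/54395 = 406560.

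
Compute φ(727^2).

527802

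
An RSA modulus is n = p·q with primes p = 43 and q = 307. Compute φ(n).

φ(pq) = (p−1)(q−1) = 42 · 306 = 12852.

12852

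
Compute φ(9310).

3024

First factor: 9310 = 2 · 5 · 7**2 · 19.
φ(9310) = 9310 · (1 − 1/2) · (1 − 1/5) · (1 − 1/7) · (1 − 1/19)
       = 9310 · 432/1330 = 3024.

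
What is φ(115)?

88

115 = 5 × 23.
φ(5) = 5 − 1 = 4.
φ(23) = 23 − 1 = 22.
Since φ is multiplicative, φ(115) = 4 · 22 = 88.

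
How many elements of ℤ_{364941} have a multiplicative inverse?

Factor 364941: 364941 = 3^2 · 23 · 41 · 43.
φ(3^2) = 3^2 − 3^1 = 9 − 3 = 6.
φ(23) = 23 − 1 = 22.
φ(41) = 41 − 1 = 40.
φ(43) = 43 − 1 = 42.
φ(364941) = 6 × 22 × 40 × 42 = 221760.

221760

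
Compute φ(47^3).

101614

φ(103823) = 103823 · (1 − 1/47)
       = 103823 · 46/47 = 101614.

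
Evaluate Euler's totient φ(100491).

60480

100491 = 3 · 19 · 41 · 43.
φ(3) = 3 − 1 = 2.
φ(19) = 19 − 1 = 18.
φ(41) = 41 − 1 = 40.
φ(43) = 43 − 1 = 42.
Multiply: 2 · 18 · 40 · 42 = 60480.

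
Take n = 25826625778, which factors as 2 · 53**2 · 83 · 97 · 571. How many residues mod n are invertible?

12366282240

φ(2) = 2 − 1 = 1.
φ(53^2) = 53^2 − 53^1 = 2809 − 53 = 2756.
φ(83) = 83 − 1 = 82.
φ(97) = 97 − 1 = 96.
φ(571) = 571 − 1 = 570.
Since φ is multiplicative, φ(25826625778) = 1 · 2756 · 82 · 96 · 570 = 12366282240.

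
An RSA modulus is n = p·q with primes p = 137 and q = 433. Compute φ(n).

58752

For distinct primes, φ(pq) = (p−1)(q−1) = 136 × 432 = 58752.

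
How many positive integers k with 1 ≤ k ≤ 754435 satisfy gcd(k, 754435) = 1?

517440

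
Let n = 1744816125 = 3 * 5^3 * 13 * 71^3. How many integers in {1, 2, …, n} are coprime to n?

φ(3) = 3 − 1 = 2.
φ(5^3) = 5^2·(5−1) = 25·4 = 100.
φ(13) = 13 − 1 = 12.
φ(71^3) = 71^2·(71−1) = 5041·70 = 352870.
Multiply: 2 · 100 · 12 · 352870 = 846888000.

846888000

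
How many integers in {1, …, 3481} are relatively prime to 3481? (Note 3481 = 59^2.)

3422

φ(3481) = 3481 · (1 − 1/59)
       = 3481 · 58/59 = 3422.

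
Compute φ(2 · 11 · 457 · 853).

3885120

φ(8576062) = 8576062 · (1 − 1/2) · (1 − 1/11) · (1 − 1/457) · (1 − 1/853)
       = 8576062 · 3885120/8576062 = 3885120.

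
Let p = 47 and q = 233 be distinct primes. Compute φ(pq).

For distinct primes, φ(pq) = (p−1)(q−1) = 46 × 232 = 10672.

10672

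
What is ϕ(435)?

224

Prime factorization: 435 = 3 * 5 * 29.
φ(3) = 3 − 1 = 2.
φ(5) = 5 − 1 = 4.
φ(29) = 29 − 1 = 28.
Since φ is multiplicative, φ(435) = 2 · 4 · 28 = 224.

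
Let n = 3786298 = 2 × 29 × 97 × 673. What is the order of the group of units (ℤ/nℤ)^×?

φ(2) = 2 − 1 = 1.
φ(29) = 29 − 1 = 28.
φ(97) = 97 − 1 = 96.
φ(673) = 673 − 1 = 672.
φ(3786298) = 1 × 28 × 96 × 672 = 1806336.

1806336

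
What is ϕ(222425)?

144000

222425 = 5^2 × 7 × 31 × 41.
φ(222425) = 222425 · (1 − 1/5) · (1 − 1/7) · (1 − 1/31) · (1 − 1/41)
       = 222425 · 28800/44485 = 144000.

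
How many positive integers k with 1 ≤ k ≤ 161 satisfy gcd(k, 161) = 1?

161 = 7 * 23.
φ(7) = 7 − 1 = 6.
φ(23) = 23 − 1 = 22.
Multiply: 6 · 22 = 132.

132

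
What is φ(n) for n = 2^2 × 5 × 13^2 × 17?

φ(57460) = 57460 · (1 − 1/2) · (1 − 1/5) · (1 − 1/13) · (1 − 1/17)
       = 57460 · 768/2210 = 19968.

19968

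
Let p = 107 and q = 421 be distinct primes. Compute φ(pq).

φ(n) = (p − 1)(q − 1) = (107−1)(421−1) = 106·420 = 44520.

44520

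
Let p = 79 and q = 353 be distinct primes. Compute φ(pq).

φ(n) = (p − 1)(q − 1) = (79−1)(353−1) = 78·352 = 27456.

27456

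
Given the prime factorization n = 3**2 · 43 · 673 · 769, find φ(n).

130056192

φ(3^2) = 3^1·(3−1) = 3·2 = 6.
φ(43) = 43 − 1 = 42.
φ(673) = 673 − 1 = 672.
φ(769) = 769 − 1 = 768.
φ(200286819) = 6 × 42 × 672 × 768 = 130056192.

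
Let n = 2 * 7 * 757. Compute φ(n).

φ(2) = 2 − 1 = 1.
φ(7) = 7 − 1 = 6.
φ(757) = 757 − 1 = 756.
φ(10598) = 1 × 6 × 756 = 4536.

4536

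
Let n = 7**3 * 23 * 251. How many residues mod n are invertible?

φ(7^3) = 7^2·(7−1) = 49·6 = 294.
φ(23) = 23 − 1 = 22.
φ(251) = 251 − 1 = 250.
Since φ is multiplicative, φ(1980139) = 294 · 22 · 250 = 1617000.

1617000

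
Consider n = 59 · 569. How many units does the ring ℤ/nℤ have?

32944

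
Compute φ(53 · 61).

φ(53) = 53 − 1 = 52.
φ(61) = 61 − 1 = 60.
Multiply: 52 · 60 = 3120.

3120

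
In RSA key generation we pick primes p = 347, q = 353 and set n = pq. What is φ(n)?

121792

φ(pq) = (p−1)(q−1) = 346 · 352 = 121792.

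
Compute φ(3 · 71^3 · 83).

57870680

φ(89119839) = 89119839 · (1 − 1/3) · (1 − 1/71) · (1 − 1/83)
       = 89119839 · 11480/17679 = 57870680.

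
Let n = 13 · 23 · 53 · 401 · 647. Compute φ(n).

3547315200

φ(4111456609) = 4111456609 · (1 − 1/13) · (1 − 1/23) · (1 − 1/53) · (1 − 1/401) · (1 − 1/647)
       = 4111456609 · 3547315200/4111456609 = 3547315200.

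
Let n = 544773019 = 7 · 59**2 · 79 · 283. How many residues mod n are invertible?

451621872

φ(544773019) = 544773019 · (1 − 1/7) · (1 − 1/59) · (1 − 1/79) · (1 − 1/283)
       = 544773019 · 7654608/9233441 = 451621872.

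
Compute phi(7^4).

φ(2401) = 2401 · (1 − 1/7)
       = 2401 · 6/7 = 2058.

2058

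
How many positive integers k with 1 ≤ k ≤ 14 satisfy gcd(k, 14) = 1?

6

Prime factorization: 14 = 2 * 7.
φ(2) = 2 − 1 = 1.
φ(7) = 7 − 1 = 6.
Since φ is multiplicative, φ(14) = 1 · 6 = 6.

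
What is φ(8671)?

7392

Factor 8671: 8671 = 13 · 23 · 29.
φ(8671) = 8671 · (1 − 1/13) · (1 − 1/23) · (1 − 1/29)
       = 8671 · 7392/8671 = 7392.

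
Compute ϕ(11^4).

φ(14641) = 14641 · (1 − 1/11)
       = 14641 · 10/11 = 13310.

13310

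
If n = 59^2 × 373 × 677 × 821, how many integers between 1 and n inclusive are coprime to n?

705640490880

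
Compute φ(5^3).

φ(125) = 125 · (1 − 1/5)
       = 125 · 4/5 = 100.

100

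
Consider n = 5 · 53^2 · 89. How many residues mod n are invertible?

φ(1250005) = 1250005 · (1 − 1/5) · (1 − 1/53) · (1 − 1/89)
       = 1250005 · 18304/23585 = 970112.

970112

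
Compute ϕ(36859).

36859 = 29 * 31 * 41.
φ(36859) = 36859 · (1 − 1/29) · (1 − 1/31) · (1 − 1/41)
       = 36859 · 33600/36859 = 33600.

33600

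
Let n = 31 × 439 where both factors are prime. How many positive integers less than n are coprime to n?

13140

φ(n) = (p − 1)(q − 1) = (31−1)(439−1) = 30·438 = 13140.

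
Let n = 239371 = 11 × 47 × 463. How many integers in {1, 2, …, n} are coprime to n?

212520

φ(239371) = 239371 · (1 − 1/11) · (1 − 1/47) · (1 − 1/463)
       = 239371 · 212520/239371 = 212520.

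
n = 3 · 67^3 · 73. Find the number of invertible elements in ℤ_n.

φ(3) = 3 − 1 = 2.
φ(67^3) = 67^2·(67−1) = 4489·66 = 296274.
φ(73) = 73 − 1 = 72.
Multiply: 2 · 296274 · 72 = 42663456.

42663456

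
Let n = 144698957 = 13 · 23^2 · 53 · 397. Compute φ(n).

125034624

φ(144698957) = 144698957 · (1 − 1/13) · (1 − 1/23) · (1 − 1/53) · (1 − 1/397)
       = 144698957 · 5436288/6291259 = 125034624.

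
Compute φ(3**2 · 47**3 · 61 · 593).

21655975680

φ(33800304411) = 33800304411 · (1 − 1/3) · (1 − 1/47) · (1 − 1/61) · (1 − 1/593)
       = 33800304411 · 3267840/5100393 = 21655975680.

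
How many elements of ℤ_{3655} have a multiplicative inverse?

2688

Factor 3655: 3655 = 5 × 17 × 43.
φ(3655) = 3655 · (1 − 1/5) · (1 − 1/17) · (1 − 1/43)
       = 3655 · 2688/3655 = 2688.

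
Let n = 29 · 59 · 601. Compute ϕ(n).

φ(1028311) = 1028311 · (1 − 1/29) · (1 − 1/59) · (1 − 1/601)
       = 1028311 · 974400/1028311 = 974400.

974400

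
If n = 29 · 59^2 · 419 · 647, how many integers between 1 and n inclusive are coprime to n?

25873002848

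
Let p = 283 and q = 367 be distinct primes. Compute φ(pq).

103212

For distinct primes, φ(pq) = (p−1)(q−1) = 282 × 366 = 103212.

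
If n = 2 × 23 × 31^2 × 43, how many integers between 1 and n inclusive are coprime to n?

859320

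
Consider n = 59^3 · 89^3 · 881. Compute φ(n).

123844685451520

φ(127556314689131) = 127556314689131 · (1 − 1/59) · (1 − 1/89) · (1 − 1/881)
       = 127556314689131 · 4491520/4626131 = 123844685451520.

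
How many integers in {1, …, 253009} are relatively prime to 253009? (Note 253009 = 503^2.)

φ(253009) = 253009 · (1 − 1/503)
       = 253009 · 502/503 = 252506.

252506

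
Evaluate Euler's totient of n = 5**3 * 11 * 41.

40000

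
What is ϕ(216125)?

129600

First factor: 216125 = 5^3 * 7 * 13 * 19.
φ(5^3) = 5^2·(5−1) = 25·4 = 100.
φ(7) = 7 − 1 = 6.
φ(13) = 13 − 1 = 12.
φ(19) = 19 − 1 = 18.
φ(216125) = 100 × 6 × 12 × 18 = 129600.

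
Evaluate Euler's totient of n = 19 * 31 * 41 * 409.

φ(9876941) = 9876941 · (1 − 1/19) · (1 − 1/31) · (1 − 1/41) · (1 − 1/409)
       = 9876941 · 8812800/9876941 = 8812800.

8812800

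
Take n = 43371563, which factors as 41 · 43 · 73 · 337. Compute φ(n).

φ(41) = 41 − 1 = 40.
φ(43) = 43 − 1 = 42.
φ(73) = 73 − 1 = 72.
φ(337) = 337 − 1 = 336.
Multiply: 40 · 42 · 72 · 336 = 40642560.

40642560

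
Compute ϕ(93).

60

93 = 3 · 31.
φ(93) = 93 · (1 − 1/3) · (1 − 1/31)
       = 93 · 60/93 = 60.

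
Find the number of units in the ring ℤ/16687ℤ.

14400

Factor 16687: 16687 = 11 × 37 × 41.
φ(11) = 11 − 1 = 10.
φ(37) = 37 − 1 = 36.
φ(41) = 41 − 1 = 40.
φ(16687) = 10 × 36 × 40 = 14400.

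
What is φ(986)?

448

Prime factorization: 986 = 2 * 17 * 29.
φ(986) = 986 · (1 − 1/2) · (1 − 1/17) · (1 − 1/29)
       = 986 · 448/986 = 448.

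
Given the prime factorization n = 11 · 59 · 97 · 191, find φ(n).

10579200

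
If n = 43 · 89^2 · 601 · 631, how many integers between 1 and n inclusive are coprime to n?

124340832000

φ(129167216293) = 129167216293 · (1 − 1/43) · (1 − 1/89) · (1 − 1/601) · (1 − 1/631)
       = 129167216293 · 1397088000/1451317037 = 124340832000.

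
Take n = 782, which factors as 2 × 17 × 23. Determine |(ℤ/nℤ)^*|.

352

φ(782) = 782 · (1 − 1/2) · (1 − 1/17) · (1 − 1/23)
       = 782 · 352/782 = 352.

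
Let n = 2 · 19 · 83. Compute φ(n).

1476

φ(3154) = 3154 · (1 − 1/2) · (1 − 1/19) · (1 − 1/83)
       = 3154 · 1476/3154 = 1476.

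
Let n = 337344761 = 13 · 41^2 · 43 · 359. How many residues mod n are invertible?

295908480

φ(337344761) = 337344761 · (1 − 1/13) · (1 − 1/41) · (1 − 1/43) · (1 − 1/359)
       = 337344761 · 7217280/8227921 = 295908480.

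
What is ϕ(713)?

Prime factorization: 713 = 23 × 31.
φ(23) = 23 − 1 = 22.
φ(31) = 31 − 1 = 30.
Multiply: 22 · 30 = 660.

660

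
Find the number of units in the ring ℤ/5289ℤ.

Prime factorization: 5289 = 3 × 41 × 43.
φ(3) = 3 − 1 = 2.
φ(41) = 41 − 1 = 40.
φ(43) = 43 − 1 = 42.
Since φ is multiplicative, φ(5289) = 2 · 40 · 42 = 3360.

3360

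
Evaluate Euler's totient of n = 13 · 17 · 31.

φ(13) = 13 − 1 = 12.
φ(17) = 17 − 1 = 16.
φ(31) = 31 − 1 = 30.
Since φ is multiplicative, φ(6851) = 12 · 16 · 30 = 5760.

5760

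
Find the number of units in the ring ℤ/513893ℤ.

513893 = 17 × 19 × 37 × 43.
φ(513893) = 513893 · (1 − 1/17) · (1 − 1/19) · (1 − 1/37) · (1 − 1/43)
       = 513893 · 435456/513893 = 435456.

435456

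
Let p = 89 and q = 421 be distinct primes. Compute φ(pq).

φ(37469) = 37469 · (1 − 1/89) · (1 − 1/421)
       = 37469 · 36960/37469 = 36960.

36960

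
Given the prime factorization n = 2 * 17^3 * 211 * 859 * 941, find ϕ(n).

783163180800

φ(1675876466234) = 1675876466234 · (1 − 1/2) · (1 − 1/17) · (1 − 1/211) · (1 − 1/859) · (1 − 1/941)
       = 1675876466234 · 2709907200/5798880506 = 783163180800.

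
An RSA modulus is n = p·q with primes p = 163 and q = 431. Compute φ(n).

φ(n) = (p − 1)(q − 1) = (163−1)(431−1) = 162·430 = 69660.

69660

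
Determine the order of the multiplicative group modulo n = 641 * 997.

φ(639077) = 639077 · (1 − 1/641) · (1 − 1/997)
       = 639077 · 637440/639077 = 637440.

637440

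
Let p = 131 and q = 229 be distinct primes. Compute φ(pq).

29640

φ(pq) = (p−1)(q−1) = 130 · 228 = 29640.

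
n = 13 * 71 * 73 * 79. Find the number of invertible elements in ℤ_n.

4717440

φ(5322941) = 5322941 · (1 − 1/13) · (1 − 1/71) · (1 − 1/73) · (1 − 1/79)
       = 5322941 · 4717440/5322941 = 4717440.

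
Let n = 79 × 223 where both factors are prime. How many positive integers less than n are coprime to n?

For distinct primes, φ(pq) = (p−1)(q−1) = 78 × 222 = 17316.

17316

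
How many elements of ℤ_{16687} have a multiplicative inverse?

14400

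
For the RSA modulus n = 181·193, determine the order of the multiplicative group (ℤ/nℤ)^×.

φ(34933) = 34933 · (1 − 1/181) · (1 − 1/193)
       = 34933 · 34560/34933 = 34560.

34560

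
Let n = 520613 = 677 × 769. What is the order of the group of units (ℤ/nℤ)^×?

φ(677) = 677 − 1 = 676.
φ(769) = 769 − 1 = 768.
Multiply: 676 · 768 = 519168.

519168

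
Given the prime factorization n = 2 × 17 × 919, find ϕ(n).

14688

φ(31246) = 31246 · (1 − 1/2) · (1 − 1/17) · (1 − 1/919)
       = 31246 · 14688/31246 = 14688.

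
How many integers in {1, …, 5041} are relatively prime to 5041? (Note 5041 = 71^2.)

φ(5041) = 5041 · (1 − 1/71)
       = 5041 · 70/71 = 4970.

4970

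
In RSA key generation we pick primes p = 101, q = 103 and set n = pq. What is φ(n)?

φ(10403) = 10403 · (1 − 1/101) · (1 − 1/103)
       = 10403 · 10200/10403 = 10200.

10200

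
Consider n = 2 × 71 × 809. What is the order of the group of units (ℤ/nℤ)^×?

φ(2) = 2 − 1 = 1.
φ(71) = 71 − 1 = 70.
φ(809) = 809 − 1 = 808.
φ(114878) = 1 × 70 × 808 = 56560.

56560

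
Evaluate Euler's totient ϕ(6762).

1848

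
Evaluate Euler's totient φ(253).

220

Prime factorization: 253 = 11 · 23.
φ(11) = 11 − 1 = 10.
φ(23) = 23 − 1 = 22.
φ(253) = 10 × 22 = 220.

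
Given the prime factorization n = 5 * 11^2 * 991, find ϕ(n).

φ(599555) = 599555 · (1 − 1/5) · (1 − 1/11) · (1 − 1/991)
       = 599555 · 39600/54505 = 435600.

435600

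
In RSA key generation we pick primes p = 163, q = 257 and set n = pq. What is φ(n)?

φ(n) = (p − 1)(q − 1) = (163−1)(257−1) = 162·256 = 41472.

41472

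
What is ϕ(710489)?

710489 = 13 · 31 · 41 · 43.
φ(13) = 13 − 1 = 12.
φ(31) = 31 − 1 = 30.
φ(41) = 41 − 1 = 40.
φ(43) = 43 − 1 = 42.
φ(710489) = 12 × 30 × 40 × 42 = 604800.

604800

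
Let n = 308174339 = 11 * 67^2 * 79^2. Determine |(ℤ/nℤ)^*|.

272483640

φ(308174339) = 308174339 · (1 − 1/11) · (1 − 1/67) · (1 − 1/79)
       = 308174339 · 51480/58223 = 272483640.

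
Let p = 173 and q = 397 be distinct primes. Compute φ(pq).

68112

φ(pq) = (p−1)(q−1) = 172 · 396 = 68112.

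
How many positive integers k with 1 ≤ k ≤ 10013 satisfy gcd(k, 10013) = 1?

8640

Factor 10013: 10013 = 17 · 19 · 31.
φ(10013) = 10013 · (1 − 1/17) · (1 − 1/19) · (1 − 1/31)
       = 10013 · 8640/10013 = 8640.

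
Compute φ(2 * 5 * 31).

120

φ(310) = 310 · (1 − 1/2) · (1 − 1/5) · (1 − 1/31)
       = 310 · 120/310 = 120.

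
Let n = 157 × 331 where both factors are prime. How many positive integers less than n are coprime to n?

51480

φ(pq) = (p−1)(q−1) = 156 · 330 = 51480.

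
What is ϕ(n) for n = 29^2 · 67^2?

φ(29^2) = 29^1·(29−1) = 29·28 = 812.
φ(67^2) = 67^2 − 67^1 = 4489 − 67 = 4422.
φ(3775249) = 812 × 4422 = 3590664.

3590664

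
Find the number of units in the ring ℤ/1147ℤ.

1147 = 31 · 37.
φ(31) = 31 − 1 = 30.
φ(37) = 37 − 1 = 36.
φ(1147) = 30 × 36 = 1080.

1080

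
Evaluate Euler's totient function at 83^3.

564898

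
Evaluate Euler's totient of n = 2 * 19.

18

φ(38) = 38 · (1 − 1/2) · (1 − 1/19)
       = 38 · 18/38 = 18.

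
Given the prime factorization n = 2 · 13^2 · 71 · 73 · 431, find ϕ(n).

φ(2) = 2 − 1 = 1.
φ(13^2) = 13^2 − 13^1 = 169 − 13 = 156.
φ(71) = 71 − 1 = 70.
φ(73) = 73 − 1 = 72.
φ(431) = 431 − 1 = 430.
Multiply: 1 · 156 · 70 · 72 · 430 = 338083200.

338083200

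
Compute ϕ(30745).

20160

Prime factorization: 30745 = 5 × 11 × 13 × 43.
φ(5) = 5 − 1 = 4.
φ(11) = 11 − 1 = 10.
φ(13) = 13 − 1 = 12.
φ(43) = 43 − 1 = 42.
Multiply: 4 · 10 · 12 · 42 = 20160.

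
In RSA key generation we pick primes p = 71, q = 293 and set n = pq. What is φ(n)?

20440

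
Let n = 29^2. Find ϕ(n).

812

φ(29^2) = 29^1·(29−1) = 29·28 = 812.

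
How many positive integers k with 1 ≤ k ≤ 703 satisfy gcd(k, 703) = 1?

First factor: 703 = 19 × 37.
φ(703) = 703 · (1 − 1/19) · (1 − 1/37)
       = 703 · 648/703 = 648.

648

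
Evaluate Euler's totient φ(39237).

22400

39237 = 3 × 11 × 29 × 41.
φ(39237) = 39237 · (1 − 1/3) · (1 − 1/11) · (1 − 1/29) · (1 − 1/41)
       = 39237 · 22400/39237 = 22400.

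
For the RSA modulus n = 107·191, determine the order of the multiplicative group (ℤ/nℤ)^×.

For distinct primes, φ(pq) = (p−1)(q−1) = 106 × 190 = 20140.

20140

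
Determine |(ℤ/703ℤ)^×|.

648

Factor 703: 703 = 19 · 37.
φ(19) = 19 − 1 = 18.
φ(37) = 37 − 1 = 36.
Multiply: 18 · 36 = 648.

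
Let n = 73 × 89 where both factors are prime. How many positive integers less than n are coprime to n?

6336

φ(pq) = (p−1)(q−1) = 72 · 88 = 6336.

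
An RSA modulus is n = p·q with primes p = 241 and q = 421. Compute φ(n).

100800

φ(101461) = 101461 · (1 − 1/241) · (1 − 1/421)
       = 101461 · 100800/101461 = 100800.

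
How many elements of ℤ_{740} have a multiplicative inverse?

288

Prime factorization: 740 = 2**2 × 5 × 37.
φ(740) = 740 · (1 − 1/2) · (1 − 1/5) · (1 − 1/37)
       = 740 · 144/370 = 288.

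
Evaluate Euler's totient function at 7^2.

φ(7^2) = 7^1·(7−1) = 7·6 = 42.

42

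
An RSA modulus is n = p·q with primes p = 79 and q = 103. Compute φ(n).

7956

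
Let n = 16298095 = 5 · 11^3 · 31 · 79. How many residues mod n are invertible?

11325600

φ(16298095) = 16298095 · (1 − 1/5) · (1 − 1/11) · (1 − 1/31) · (1 − 1/79)
       = 16298095 · 93600/134695 = 11325600.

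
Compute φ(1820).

576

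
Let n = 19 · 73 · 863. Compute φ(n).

1117152

φ(1196981) = 1196981 · (1 − 1/19) · (1 − 1/73) · (1 − 1/863)
       = 1196981 · 1117152/1196981 = 1117152.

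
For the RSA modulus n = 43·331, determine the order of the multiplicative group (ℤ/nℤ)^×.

φ(43) = 43 − 1 = 42.
φ(331) = 331 − 1 = 330.
φ(14233) = 42 × 330 = 13860.

13860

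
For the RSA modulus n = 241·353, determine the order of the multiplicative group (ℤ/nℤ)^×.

84480

For distinct primes, φ(pq) = (p−1)(q−1) = 240 × 352 = 84480.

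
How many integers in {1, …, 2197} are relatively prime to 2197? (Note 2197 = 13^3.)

2028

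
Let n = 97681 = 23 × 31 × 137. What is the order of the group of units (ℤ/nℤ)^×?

89760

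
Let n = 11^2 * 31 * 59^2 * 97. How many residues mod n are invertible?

1084089600

φ(1266551407) = 1266551407 · (1 − 1/11) · (1 − 1/31) · (1 − 1/59) · (1 − 1/97)
       = 1266551407 · 1670400/1951543 = 1084089600.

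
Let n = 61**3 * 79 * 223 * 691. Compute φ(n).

φ(2763118475407) = 2763118475407 · (1 − 1/61) · (1 − 1/79) · (1 − 1/223) · (1 − 1/691)
       = 2763118475407 · 716882400/742574167 = 2667519410400.

2667519410400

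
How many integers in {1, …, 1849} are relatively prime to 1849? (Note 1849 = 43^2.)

1806

φ(1849) = 1849 · (1 − 1/43)
       = 1849 · 42/43 = 1806.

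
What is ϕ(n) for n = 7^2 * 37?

φ(1813) = 1813 · (1 − 1/7) · (1 − 1/37)
       = 1813 · 216/259 = 1512.

1512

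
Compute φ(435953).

Factor 435953: 435953 = 7^3 · 31 · 41.
φ(435953) = 435953 · (1 − 1/7) · (1 − 1/31) · (1 − 1/41)
       = 435953 · 7200/8897 = 352800.

352800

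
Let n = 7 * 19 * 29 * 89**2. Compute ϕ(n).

23683968

φ(30551297) = 30551297 · (1 − 1/7) · (1 − 1/19) · (1 − 1/29) · (1 − 1/89)
       = 30551297 · 266112/343273 = 23683968.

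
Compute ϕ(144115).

103680

First factor: 144115 = 5 · 19 · 37 · 41.
φ(144115) = 144115 · (1 − 1/5) · (1 − 1/19) · (1 − 1/37) · (1 − 1/41)
       = 144115 · 103680/144115 = 103680.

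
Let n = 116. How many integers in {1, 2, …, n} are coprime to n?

116 = 2**2 · 29.
φ(116) = 116 · (1 − 1/2) · (1 − 1/29)
       = 116 · 28/58 = 56.

56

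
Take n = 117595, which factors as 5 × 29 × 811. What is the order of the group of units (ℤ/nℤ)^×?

90720

φ(5) = 5 − 1 = 4.
φ(29) = 29 − 1 = 28.
φ(811) = 811 − 1 = 810.
Since φ is multiplicative, φ(117595) = 4 · 28 · 810 = 90720.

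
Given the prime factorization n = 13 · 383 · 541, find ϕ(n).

φ(13) = 13 − 1 = 12.
φ(383) = 383 − 1 = 382.
φ(541) = 541 − 1 = 540.
Since φ is multiplicative, φ(2693639) = 12 · 382 · 540 = 2475360.

2475360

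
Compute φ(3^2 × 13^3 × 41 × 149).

72034560

φ(120793257) = 120793257 · (1 − 1/3) · (1 − 1/13) · (1 − 1/41) · (1 − 1/149)
       = 120793257 · 142080/238251 = 72034560.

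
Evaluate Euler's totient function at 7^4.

φ(2401) = 2401 · (1 − 1/7)
       = 2401 · 6/7 = 2058.

2058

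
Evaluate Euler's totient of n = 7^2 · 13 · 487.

244944

φ(310219) = 310219 · (1 − 1/7) · (1 − 1/13) · (1 − 1/487)
       = 310219 · 34992/44317 = 244944.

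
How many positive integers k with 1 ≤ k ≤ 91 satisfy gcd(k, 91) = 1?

91 = 7 · 13.
φ(91) = 91 · (1 − 1/7) · (1 − 1/13)
       = 91 · 72/91 = 72.

72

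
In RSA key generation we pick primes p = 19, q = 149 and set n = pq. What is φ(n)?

2664

For distinct primes, φ(pq) = (p−1)(q−1) = 18 × 148 = 2664.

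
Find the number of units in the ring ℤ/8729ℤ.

8729 = 7 * 29 * 43.
φ(8729) = 8729 · (1 − 1/7) · (1 − 1/29) · (1 − 1/43)
       = 8729 · 7056/8729 = 7056.

7056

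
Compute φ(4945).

3696

Factor 4945: 4945 = 5 · 23 · 43.
φ(4945) = 4945 · (1 − 1/5) · (1 − 1/23) · (1 − 1/43)
       = 4945 · 3696/4945 = 3696.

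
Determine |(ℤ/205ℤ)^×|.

Prime factorization: 205 = 5 * 41.
φ(5) = 5 − 1 = 4.
φ(41) = 41 − 1 = 40.
Since φ is multiplicative, φ(205) = 4 · 40 = 160.

160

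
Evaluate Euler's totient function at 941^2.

φ(941^2) = 941^2 − 941^1 = 885481 − 941 = 884540.

884540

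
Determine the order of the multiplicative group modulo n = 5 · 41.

160

φ(205) = 205 · (1 − 1/5) · (1 − 1/41)
       = 205 · 160/205 = 160.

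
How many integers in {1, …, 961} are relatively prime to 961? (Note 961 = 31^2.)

φ(31^2) = 31^1·(31−1) = 31·30 = 930.

930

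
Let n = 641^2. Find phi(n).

410240

φ(641^2) = 641^1·(641−1) = 641·640 = 410240.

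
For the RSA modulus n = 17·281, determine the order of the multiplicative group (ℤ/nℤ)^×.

4480

φ(17) = 17 − 1 = 16.
φ(281) = 281 − 1 = 280.
Since φ is multiplicative, φ(4777) = 16 · 280 = 4480.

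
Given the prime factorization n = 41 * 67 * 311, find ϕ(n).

φ(854317) = 854317 · (1 − 1/41) · (1 − 1/67) · (1 − 1/311)
       = 854317 · 818400/854317 = 818400.

818400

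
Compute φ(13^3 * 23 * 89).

3926208

φ(13^3) = 13^3 − 13^2 = 2197 − 169 = 2028.
φ(23) = 23 − 1 = 22.
φ(89) = 89 − 1 = 88.
φ(4497259) = 2028 × 22 × 88 = 3926208.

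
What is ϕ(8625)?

4400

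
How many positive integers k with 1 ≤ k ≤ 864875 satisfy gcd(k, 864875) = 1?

First factor: 864875 = 5^3 · 11 · 17 · 37.
φ(5^3) = 5^3 − 5^2 = 125 − 25 = 100.
φ(11) = 11 − 1 = 10.
φ(17) = 17 − 1 = 16.
φ(37) = 37 − 1 = 36.
Multiply: 100 · 10 · 16 · 36 = 576000.

576000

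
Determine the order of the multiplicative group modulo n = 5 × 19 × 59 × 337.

φ(5) = 5 − 1 = 4.
φ(19) = 19 − 1 = 18.
φ(59) = 59 − 1 = 58.
φ(337) = 337 − 1 = 336.
Multiply: 4 · 18 · 58 · 336 = 1403136.

1403136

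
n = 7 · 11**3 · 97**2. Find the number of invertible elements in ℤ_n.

φ(7) = 7 − 1 = 6.
φ(11^3) = 11^3 − 11^2 = 1331 − 121 = 1210.
φ(97^2) = 97^2 − 97^1 = 9409 − 97 = 9312.
φ(87663653) = 6 × 1210 × 9312 = 67605120.

67605120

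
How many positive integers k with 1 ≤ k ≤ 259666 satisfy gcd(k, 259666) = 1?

Prime factorization: 259666 = 2 · 11^2 · 29 · 37.
φ(2) = 2 − 1 = 1.
φ(11^2) = 11^2 − 11^1 = 121 − 11 = 110.
φ(29) = 29 − 1 = 28.
φ(37) = 37 − 1 = 36.
Since φ is multiplicative, φ(259666) = 1 · 110 · 28 · 36 = 110880.

110880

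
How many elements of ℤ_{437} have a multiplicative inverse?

Factor 437: 437 = 19 * 23.
φ(19) = 19 − 1 = 18.
φ(23) = 23 − 1 = 22.
Multiply: 18 · 22 = 396.

396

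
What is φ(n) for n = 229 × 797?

φ(182513) = 182513 · (1 − 1/229) · (1 − 1/797)
       = 182513 · 181488/182513 = 181488.

181488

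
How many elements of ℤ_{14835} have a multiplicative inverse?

First factor: 14835 = 3 · 5 · 23 · 43.
φ(3) = 3 − 1 = 2.
φ(5) = 5 − 1 = 4.
φ(23) = 23 − 1 = 22.
φ(43) = 43 − 1 = 42.
Since φ is multiplicative, φ(14835) = 2 · 4 · 22 · 42 = 7392.

7392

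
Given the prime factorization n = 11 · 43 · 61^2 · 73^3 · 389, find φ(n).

φ(11) = 11 − 1 = 10.
φ(43) = 43 − 1 = 42.
φ(61^2) = 61^2 − 61^1 = 3721 − 61 = 3660.
φ(73^3) = 73^2·(73−1) = 5329·72 = 383688.
φ(389) = 389 − 1 = 388.
φ(266341592691229) = 10 × 42 × 3660 × 383688 × 388 = 228844415116800.

228844415116800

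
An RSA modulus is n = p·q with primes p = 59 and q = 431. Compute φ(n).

24940

φ(25429) = 25429 · (1 − 1/59) · (1 − 1/431)
       = 25429 · 24940/25429 = 24940.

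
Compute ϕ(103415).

72576

Prime factorization: 103415 = 5 × 13 × 37 × 43.
φ(5) = 5 − 1 = 4.
φ(13) = 13 − 1 = 12.
φ(37) = 37 − 1 = 36.
φ(43) = 43 − 1 = 42.
φ(103415) = 4 × 12 × 36 × 42 = 72576.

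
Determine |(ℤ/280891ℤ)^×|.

230400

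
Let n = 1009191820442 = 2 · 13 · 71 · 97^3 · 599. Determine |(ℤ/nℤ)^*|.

φ(1009191820442) = 1009191820442 · (1 − 1/2) · (1 − 1/13) · (1 − 1/71) · (1 − 1/97) · (1 − 1/599)
       = 1009191820442 · 48222720/107258138 = 453727572480.

453727572480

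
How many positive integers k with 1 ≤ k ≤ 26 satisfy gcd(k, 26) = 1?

Prime factorization: 26 = 2 · 13.
φ(2) = 2 − 1 = 1.
φ(13) = 13 − 1 = 12.
Multiply: 1 · 12 = 12.

12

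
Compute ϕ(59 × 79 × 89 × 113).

44588544

φ(46875677) = 46875677 · (1 − 1/59) · (1 − 1/79) · (1 − 1/89) · (1 − 1/113)
       = 46875677 · 44588544/46875677 = 44588544.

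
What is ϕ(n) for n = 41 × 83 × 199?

649440

φ(677197) = 677197 · (1 − 1/41) · (1 − 1/83) · (1 − 1/199)
       = 677197 · 649440/677197 = 649440.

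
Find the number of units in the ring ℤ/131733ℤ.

Factor 131733: 131733 = 3^3 × 7 × 17 × 41.
φ(3^3) = 3^2·(3−1) = 9·2 = 18.
φ(7) = 7 − 1 = 6.
φ(17) = 17 − 1 = 16.
φ(41) = 41 − 1 = 40.
Since φ is multiplicative, φ(131733) = 18 · 6 · 16 · 40 = 69120.

69120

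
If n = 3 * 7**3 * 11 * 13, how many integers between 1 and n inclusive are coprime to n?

φ(3) = 3 − 1 = 2.
φ(7^3) = 7^2·(7−1) = 49·6 = 294.
φ(11) = 11 − 1 = 10.
φ(13) = 13 − 1 = 12.
Multiply: 2 · 294 · 10 · 12 = 70560.

70560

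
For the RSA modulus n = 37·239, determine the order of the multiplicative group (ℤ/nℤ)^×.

φ(37) = 37 − 1 = 36.
φ(239) = 239 − 1 = 238.
φ(8843) = 36 × 238 = 8568.

8568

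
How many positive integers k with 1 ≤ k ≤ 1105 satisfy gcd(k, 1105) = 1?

Factor 1105: 1105 = 5 · 13 · 17.
φ(5) = 5 − 1 = 4.
φ(13) = 13 − 1 = 12.
φ(17) = 17 − 1 = 16.
Multiply: 4 · 12 · 16 = 768.

768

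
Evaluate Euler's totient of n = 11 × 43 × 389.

φ(11) = 11 − 1 = 10.
φ(43) = 43 − 1 = 42.
φ(389) = 389 − 1 = 388.
Multiply: 10 · 42 · 388 = 162960.

162960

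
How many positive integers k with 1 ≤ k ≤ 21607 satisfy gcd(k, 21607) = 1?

19200

First factor: 21607 = 17 · 31 · 41.
φ(17) = 17 − 1 = 16.
φ(31) = 31 − 1 = 30.
φ(41) = 41 − 1 = 40.
Multiply: 16 · 30 · 40 = 19200.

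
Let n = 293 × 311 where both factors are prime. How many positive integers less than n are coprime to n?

φ(pq) = (p−1)(q−1) = 292 · 310 = 90520.

90520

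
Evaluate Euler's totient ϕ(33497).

Factor 33497: 33497 = 19 · 41 · 43.
φ(19) = 19 − 1 = 18.
φ(41) = 41 − 1 = 40.
φ(43) = 43 − 1 = 42.
Since φ is multiplicative, φ(33497) = 18 · 40 · 42 = 30240.

30240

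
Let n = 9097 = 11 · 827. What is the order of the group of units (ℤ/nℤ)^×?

8260

φ(9097) = 9097 · (1 − 1/11) · (1 − 1/827)
       = 9097 · 8260/9097 = 8260.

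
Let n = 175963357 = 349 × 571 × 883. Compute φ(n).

φ(349) = 349 − 1 = 348.
φ(571) = 571 − 1 = 570.
φ(883) = 883 − 1 = 882.
Multiply: 348 · 570 · 882 = 174953520.

174953520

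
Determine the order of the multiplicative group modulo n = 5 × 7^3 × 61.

φ(104615) = 104615 · (1 − 1/5) · (1 − 1/7) · (1 − 1/61)
       = 104615 · 1440/2135 = 70560.

70560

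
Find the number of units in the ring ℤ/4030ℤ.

1440

4030 = 2 × 5 × 13 × 31.
φ(2) = 2 − 1 = 1.
φ(5) = 5 − 1 = 4.
φ(13) = 13 − 1 = 12.
φ(31) = 31 − 1 = 30.
Multiply: 1 · 4 · 12 · 30 = 1440.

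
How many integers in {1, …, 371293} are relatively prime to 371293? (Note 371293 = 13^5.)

342732

φ(13^5) = 13^4·(13−1) = 28561·12 = 342732.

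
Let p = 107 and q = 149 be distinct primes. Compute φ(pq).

15688

φ(107) = 107 − 1 = 106.
φ(149) = 149 − 1 = 148.
φ(15943) = 106 × 148 = 15688.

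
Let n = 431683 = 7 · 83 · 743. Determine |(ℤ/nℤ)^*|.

365064

φ(431683) = 431683 · (1 − 1/7) · (1 − 1/83) · (1 − 1/743)
       = 431683 · 365064/431683 = 365064.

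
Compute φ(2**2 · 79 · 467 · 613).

44489952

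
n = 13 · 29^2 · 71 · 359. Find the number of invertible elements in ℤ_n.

244184640

φ(278671237) = 278671237 · (1 − 1/13) · (1 − 1/29) · (1 − 1/71) · (1 − 1/359)
       = 278671237 · 8420160/9609353 = 244184640.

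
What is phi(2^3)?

4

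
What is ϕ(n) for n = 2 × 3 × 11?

φ(66) = 66 · (1 − 1/2) · (1 − 1/3) · (1 − 1/11)
       = 66 · 20/66 = 20.

20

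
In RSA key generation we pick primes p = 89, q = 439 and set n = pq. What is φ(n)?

φ(pq) = (p−1)(q−1) = 88 · 438 = 38544.

38544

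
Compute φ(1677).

1008

Prime factorization: 1677 = 3 × 13 × 43.
φ(3) = 3 − 1 = 2.
φ(13) = 13 − 1 = 12.
φ(43) = 43 − 1 = 42.
Multiply: 2 · 12 · 42 = 1008.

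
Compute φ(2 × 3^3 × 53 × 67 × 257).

15814656

φ(2) = 2 − 1 = 1.
φ(3^3) = 3^3 − 3^2 = 27 − 9 = 18.
φ(53) = 53 − 1 = 52.
φ(67) = 67 − 1 = 66.
φ(257) = 257 − 1 = 256.
Since φ is multiplicative, φ(49280778) = 1 · 18 · 52 · 66 · 256 = 15814656.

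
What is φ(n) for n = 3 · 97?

φ(3) = 3 − 1 = 2.
φ(97) = 97 − 1 = 96.
Since φ is multiplicative, φ(291) = 2 · 96 = 192.

192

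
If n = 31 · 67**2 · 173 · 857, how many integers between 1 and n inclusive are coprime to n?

19531797120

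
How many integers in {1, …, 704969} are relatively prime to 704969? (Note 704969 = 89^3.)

φ(704969) = 704969 · (1 − 1/89)
       = 704969 · 88/89 = 697048.

697048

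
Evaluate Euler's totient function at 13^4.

φ(28561) = 28561 · (1 − 1/13)
       = 28561 · 12/13 = 26364.

26364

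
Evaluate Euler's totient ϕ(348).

112

348 = 2^2 × 3 × 29.
φ(348) = 348 · (1 − 1/2) · (1 − 1/3) · (1 − 1/29)
       = 348 · 56/174 = 112.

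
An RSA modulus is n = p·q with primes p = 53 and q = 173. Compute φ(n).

8944

φ(n) = (p − 1)(q − 1) = (53−1)(173−1) = 52·172 = 8944.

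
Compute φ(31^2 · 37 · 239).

φ(8498123) = 8498123 · (1 − 1/31) · (1 − 1/37) · (1 − 1/239)
       = 8498123 · 257040/274133 = 7968240.

7968240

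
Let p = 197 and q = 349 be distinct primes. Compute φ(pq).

68208

φ(68753) = 68753 · (1 − 1/197) · (1 − 1/349)
       = 68753 · 68208/68753 = 68208.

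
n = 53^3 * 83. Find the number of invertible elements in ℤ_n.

11977576

φ(12356791) = 12356791 · (1 − 1/53) · (1 − 1/83)
       = 12356791 · 4264/4399 = 11977576.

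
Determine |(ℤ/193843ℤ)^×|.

168480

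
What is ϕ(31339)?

Prime factorization: 31339 = 7 × 11^2 × 37.
φ(31339) = 31339 · (1 − 1/7) · (1 − 1/11) · (1 − 1/37)
       = 31339 · 2160/2849 = 23760.

23760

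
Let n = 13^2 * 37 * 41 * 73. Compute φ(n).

φ(18715229) = 18715229 · (1 − 1/13) · (1 − 1/37) · (1 − 1/41) · (1 − 1/73)
       = 18715229 · 1244160/1439633 = 16174080.

16174080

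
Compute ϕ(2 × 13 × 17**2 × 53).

φ(2) = 2 − 1 = 1.
φ(13) = 13 − 1 = 12.
φ(17^2) = 17^2 − 17^1 = 289 − 17 = 272.
φ(53) = 53 − 1 = 52.
Multiply: 1 · 12 · 272 · 52 = 169728.

169728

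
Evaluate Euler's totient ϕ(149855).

107520

149855 = 5 · 17 · 41 · 43.
φ(5) = 5 − 1 = 4.
φ(17) = 17 − 1 = 16.
φ(41) = 41 − 1 = 40.
φ(43) = 43 − 1 = 42.
Since φ is multiplicative, φ(149855) = 4 · 16 · 40 · 42 = 107520.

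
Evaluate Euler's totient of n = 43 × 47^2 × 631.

57206520

φ(59936797) = 59936797 · (1 − 1/43) · (1 − 1/47) · (1 − 1/631)
       = 59936797 · 1217160/1275251 = 57206520.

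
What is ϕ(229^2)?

52212

φ(229^2) = 229^1·(229−1) = 229·228 = 52212.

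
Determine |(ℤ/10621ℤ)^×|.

9072

10621 = 13 · 19 · 43.
φ(10621) = 10621 · (1 − 1/13) · (1 − 1/19) · (1 − 1/43)
       = 10621 · 9072/10621 = 9072.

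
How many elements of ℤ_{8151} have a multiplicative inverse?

4320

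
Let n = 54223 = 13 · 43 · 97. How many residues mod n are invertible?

48384

φ(54223) = 54223 · (1 − 1/13) · (1 − 1/43) · (1 − 1/97)
       = 54223 · 48384/54223 = 48384.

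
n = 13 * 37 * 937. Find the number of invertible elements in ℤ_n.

404352

φ(13) = 13 − 1 = 12.
φ(37) = 37 − 1 = 36.
φ(937) = 937 − 1 = 936.
φ(450697) = 12 × 36 × 936 = 404352.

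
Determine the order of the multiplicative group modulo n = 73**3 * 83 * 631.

φ(20373987341) = 20373987341 · (1 − 1/73) · (1 − 1/83) · (1 − 1/631)
       = 20373987341 · 3719520/3823229 = 19821322080.

19821322080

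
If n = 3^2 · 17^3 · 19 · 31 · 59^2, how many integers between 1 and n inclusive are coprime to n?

φ(3^2) = 3^2 − 3^1 = 9 − 3 = 6.
φ(17^3) = 17^2·(17−1) = 289·16 = 4624.
φ(19) = 19 − 1 = 18.
φ(31) = 31 − 1 = 30.
φ(59^2) = 59^1·(59−1) = 59·58 = 3422.
Multiply: 6 · 4624 · 18 · 30 · 3422 = 51267582720.

51267582720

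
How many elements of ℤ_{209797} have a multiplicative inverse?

Prime factorization: 209797 = 7 * 17 * 41 * 43.
φ(209797) = 209797 · (1 − 1/7) · (1 − 1/17) · (1 − 1/41) · (1 − 1/43)
       = 209797 · 161280/209797 = 161280.

161280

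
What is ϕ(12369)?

6480

Prime factorization: 12369 = 3 · 7 · 19 · 31.
φ(3) = 3 − 1 = 2.
φ(7) = 7 − 1 = 6.
φ(19) = 19 − 1 = 18.
φ(31) = 31 − 1 = 30.
Since φ is multiplicative, φ(12369) = 2 · 6 · 18 · 30 = 6480.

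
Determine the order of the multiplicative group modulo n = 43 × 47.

1932

φ(43) = 43 − 1 = 42.
φ(47) = 47 − 1 = 46.
Multiply: 42 · 46 = 1932.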